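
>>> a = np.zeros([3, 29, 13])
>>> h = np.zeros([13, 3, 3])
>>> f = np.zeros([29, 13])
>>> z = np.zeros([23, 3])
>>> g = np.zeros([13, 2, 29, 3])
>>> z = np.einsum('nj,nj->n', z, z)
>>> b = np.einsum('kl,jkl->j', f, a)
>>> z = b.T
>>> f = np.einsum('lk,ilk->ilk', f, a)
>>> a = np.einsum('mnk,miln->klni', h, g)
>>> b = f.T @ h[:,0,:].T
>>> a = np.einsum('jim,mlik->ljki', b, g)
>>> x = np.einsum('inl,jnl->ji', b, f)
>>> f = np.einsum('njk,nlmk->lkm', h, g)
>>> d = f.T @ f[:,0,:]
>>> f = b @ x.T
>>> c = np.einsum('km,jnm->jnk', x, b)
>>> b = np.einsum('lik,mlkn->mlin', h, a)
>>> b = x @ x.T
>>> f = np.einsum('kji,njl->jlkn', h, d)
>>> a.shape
(2, 13, 3, 29)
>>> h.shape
(13, 3, 3)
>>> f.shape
(3, 29, 13, 29)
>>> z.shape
(3,)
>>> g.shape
(13, 2, 29, 3)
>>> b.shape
(3, 3)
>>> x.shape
(3, 13)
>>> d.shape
(29, 3, 29)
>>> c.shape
(13, 29, 3)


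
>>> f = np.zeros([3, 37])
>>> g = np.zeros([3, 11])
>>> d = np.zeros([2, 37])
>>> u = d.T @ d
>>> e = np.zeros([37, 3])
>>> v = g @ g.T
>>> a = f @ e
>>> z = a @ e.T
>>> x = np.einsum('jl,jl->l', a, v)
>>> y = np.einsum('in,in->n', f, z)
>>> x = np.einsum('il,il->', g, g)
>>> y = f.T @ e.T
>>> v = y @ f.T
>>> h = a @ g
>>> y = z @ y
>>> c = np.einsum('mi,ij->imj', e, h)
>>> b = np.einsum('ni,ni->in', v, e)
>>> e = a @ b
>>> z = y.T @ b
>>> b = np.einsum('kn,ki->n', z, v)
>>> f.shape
(3, 37)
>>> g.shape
(3, 11)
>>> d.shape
(2, 37)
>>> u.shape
(37, 37)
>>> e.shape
(3, 37)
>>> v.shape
(37, 3)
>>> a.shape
(3, 3)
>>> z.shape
(37, 37)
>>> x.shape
()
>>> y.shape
(3, 37)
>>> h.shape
(3, 11)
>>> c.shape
(3, 37, 11)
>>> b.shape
(37,)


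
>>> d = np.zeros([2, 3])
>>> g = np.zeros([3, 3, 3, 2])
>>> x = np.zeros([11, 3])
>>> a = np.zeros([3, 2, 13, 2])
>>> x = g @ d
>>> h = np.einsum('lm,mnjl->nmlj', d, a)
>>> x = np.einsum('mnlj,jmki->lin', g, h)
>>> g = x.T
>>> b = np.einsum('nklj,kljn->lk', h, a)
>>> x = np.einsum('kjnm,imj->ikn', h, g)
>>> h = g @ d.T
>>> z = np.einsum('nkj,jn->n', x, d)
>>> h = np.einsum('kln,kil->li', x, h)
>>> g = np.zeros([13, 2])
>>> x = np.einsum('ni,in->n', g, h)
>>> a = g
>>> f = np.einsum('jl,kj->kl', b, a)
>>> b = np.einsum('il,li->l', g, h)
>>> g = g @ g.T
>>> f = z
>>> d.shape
(2, 3)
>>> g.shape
(13, 13)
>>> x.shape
(13,)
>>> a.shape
(13, 2)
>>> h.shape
(2, 13)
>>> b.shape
(2,)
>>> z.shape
(3,)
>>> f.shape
(3,)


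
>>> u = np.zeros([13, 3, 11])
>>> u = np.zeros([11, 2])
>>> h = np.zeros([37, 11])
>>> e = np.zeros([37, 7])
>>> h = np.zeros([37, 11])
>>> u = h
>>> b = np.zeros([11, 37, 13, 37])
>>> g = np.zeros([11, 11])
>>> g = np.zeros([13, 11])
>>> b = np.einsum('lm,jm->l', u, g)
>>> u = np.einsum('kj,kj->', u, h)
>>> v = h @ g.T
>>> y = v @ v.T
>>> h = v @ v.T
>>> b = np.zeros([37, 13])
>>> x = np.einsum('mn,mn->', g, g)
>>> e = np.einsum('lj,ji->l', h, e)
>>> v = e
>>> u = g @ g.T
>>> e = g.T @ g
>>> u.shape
(13, 13)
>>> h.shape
(37, 37)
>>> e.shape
(11, 11)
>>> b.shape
(37, 13)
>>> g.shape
(13, 11)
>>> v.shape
(37,)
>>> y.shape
(37, 37)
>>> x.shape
()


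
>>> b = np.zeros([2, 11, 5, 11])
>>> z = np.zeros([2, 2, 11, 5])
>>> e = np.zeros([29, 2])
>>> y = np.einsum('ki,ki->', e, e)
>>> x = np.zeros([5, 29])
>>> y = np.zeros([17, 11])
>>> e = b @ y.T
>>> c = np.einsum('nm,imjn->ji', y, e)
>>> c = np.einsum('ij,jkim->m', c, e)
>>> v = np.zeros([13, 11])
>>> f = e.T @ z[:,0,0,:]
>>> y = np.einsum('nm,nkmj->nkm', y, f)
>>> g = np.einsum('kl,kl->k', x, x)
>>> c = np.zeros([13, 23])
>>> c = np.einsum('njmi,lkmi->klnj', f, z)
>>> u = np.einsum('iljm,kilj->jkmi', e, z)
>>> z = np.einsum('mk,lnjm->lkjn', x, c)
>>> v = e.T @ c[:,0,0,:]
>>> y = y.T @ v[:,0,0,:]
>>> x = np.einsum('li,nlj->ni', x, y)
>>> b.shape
(2, 11, 5, 11)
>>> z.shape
(2, 29, 17, 2)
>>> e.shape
(2, 11, 5, 17)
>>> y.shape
(11, 5, 5)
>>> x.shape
(11, 29)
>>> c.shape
(2, 2, 17, 5)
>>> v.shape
(17, 5, 11, 5)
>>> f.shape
(17, 5, 11, 5)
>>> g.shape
(5,)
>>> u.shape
(5, 2, 17, 2)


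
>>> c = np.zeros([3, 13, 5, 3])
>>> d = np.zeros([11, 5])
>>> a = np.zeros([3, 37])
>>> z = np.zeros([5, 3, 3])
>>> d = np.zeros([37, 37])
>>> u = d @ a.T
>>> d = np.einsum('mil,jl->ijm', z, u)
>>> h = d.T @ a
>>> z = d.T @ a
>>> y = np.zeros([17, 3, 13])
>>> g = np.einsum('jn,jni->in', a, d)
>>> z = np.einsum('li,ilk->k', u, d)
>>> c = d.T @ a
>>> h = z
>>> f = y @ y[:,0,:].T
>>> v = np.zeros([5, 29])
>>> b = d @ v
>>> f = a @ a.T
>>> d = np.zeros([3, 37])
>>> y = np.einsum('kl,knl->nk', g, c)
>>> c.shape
(5, 37, 37)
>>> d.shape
(3, 37)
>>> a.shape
(3, 37)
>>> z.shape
(5,)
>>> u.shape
(37, 3)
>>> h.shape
(5,)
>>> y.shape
(37, 5)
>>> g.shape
(5, 37)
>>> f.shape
(3, 3)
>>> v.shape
(5, 29)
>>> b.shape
(3, 37, 29)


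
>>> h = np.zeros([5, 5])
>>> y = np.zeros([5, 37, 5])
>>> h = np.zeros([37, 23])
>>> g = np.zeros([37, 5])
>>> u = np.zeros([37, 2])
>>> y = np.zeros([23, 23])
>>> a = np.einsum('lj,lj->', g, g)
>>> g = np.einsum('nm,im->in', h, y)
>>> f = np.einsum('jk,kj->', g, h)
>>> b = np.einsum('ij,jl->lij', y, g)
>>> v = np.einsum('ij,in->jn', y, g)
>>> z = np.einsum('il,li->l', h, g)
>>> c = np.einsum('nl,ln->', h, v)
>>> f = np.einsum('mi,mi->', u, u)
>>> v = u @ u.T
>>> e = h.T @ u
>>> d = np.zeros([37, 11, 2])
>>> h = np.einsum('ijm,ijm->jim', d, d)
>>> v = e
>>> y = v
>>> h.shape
(11, 37, 2)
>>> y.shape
(23, 2)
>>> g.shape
(23, 37)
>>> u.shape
(37, 2)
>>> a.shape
()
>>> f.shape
()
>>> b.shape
(37, 23, 23)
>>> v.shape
(23, 2)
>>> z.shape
(23,)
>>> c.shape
()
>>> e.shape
(23, 2)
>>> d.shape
(37, 11, 2)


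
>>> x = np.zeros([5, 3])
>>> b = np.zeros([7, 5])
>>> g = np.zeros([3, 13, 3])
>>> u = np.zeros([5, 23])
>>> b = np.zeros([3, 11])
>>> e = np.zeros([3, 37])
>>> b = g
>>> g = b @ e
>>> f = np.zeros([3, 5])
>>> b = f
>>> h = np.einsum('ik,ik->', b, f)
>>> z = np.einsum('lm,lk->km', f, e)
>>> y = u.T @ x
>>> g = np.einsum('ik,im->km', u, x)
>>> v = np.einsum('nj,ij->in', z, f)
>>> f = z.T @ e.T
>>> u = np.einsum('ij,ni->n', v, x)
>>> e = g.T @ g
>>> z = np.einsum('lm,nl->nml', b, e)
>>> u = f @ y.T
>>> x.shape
(5, 3)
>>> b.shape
(3, 5)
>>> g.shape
(23, 3)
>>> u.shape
(5, 23)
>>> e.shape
(3, 3)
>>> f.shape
(5, 3)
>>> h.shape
()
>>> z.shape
(3, 5, 3)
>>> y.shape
(23, 3)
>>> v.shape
(3, 37)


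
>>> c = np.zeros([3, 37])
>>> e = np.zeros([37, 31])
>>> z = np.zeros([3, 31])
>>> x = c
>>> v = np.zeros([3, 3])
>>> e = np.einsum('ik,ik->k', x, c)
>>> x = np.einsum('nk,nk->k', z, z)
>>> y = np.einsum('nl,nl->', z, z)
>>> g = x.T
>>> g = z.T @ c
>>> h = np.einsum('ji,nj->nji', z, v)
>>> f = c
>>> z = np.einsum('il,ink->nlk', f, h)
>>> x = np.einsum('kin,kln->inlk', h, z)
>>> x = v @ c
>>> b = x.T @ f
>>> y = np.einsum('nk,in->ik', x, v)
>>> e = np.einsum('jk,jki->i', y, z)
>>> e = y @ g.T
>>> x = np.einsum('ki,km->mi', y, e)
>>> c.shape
(3, 37)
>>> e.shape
(3, 31)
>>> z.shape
(3, 37, 31)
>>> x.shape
(31, 37)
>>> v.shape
(3, 3)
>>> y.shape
(3, 37)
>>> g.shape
(31, 37)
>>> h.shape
(3, 3, 31)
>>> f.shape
(3, 37)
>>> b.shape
(37, 37)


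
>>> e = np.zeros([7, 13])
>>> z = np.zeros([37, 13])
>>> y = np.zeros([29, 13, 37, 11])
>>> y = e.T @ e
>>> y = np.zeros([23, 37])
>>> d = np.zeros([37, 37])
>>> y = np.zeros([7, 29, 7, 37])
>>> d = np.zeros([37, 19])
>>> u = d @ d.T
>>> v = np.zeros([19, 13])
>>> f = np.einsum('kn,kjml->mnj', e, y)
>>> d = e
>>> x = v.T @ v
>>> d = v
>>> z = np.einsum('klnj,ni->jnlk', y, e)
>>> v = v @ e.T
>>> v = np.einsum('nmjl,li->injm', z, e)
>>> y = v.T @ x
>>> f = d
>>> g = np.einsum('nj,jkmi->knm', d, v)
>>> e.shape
(7, 13)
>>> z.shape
(37, 7, 29, 7)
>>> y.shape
(7, 29, 37, 13)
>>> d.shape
(19, 13)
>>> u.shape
(37, 37)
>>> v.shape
(13, 37, 29, 7)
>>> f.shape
(19, 13)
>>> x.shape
(13, 13)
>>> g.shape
(37, 19, 29)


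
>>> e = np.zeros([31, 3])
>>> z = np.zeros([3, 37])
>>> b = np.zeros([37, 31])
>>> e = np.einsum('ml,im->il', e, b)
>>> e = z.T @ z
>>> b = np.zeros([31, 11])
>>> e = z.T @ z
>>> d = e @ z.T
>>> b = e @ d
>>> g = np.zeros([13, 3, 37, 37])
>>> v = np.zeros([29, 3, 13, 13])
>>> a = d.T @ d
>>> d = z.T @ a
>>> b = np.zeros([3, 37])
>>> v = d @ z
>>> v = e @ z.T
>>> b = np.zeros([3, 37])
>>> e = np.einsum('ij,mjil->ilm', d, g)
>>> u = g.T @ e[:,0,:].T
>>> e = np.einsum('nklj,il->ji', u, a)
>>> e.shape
(37, 3)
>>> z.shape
(3, 37)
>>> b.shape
(3, 37)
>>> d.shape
(37, 3)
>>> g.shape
(13, 3, 37, 37)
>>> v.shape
(37, 3)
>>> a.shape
(3, 3)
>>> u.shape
(37, 37, 3, 37)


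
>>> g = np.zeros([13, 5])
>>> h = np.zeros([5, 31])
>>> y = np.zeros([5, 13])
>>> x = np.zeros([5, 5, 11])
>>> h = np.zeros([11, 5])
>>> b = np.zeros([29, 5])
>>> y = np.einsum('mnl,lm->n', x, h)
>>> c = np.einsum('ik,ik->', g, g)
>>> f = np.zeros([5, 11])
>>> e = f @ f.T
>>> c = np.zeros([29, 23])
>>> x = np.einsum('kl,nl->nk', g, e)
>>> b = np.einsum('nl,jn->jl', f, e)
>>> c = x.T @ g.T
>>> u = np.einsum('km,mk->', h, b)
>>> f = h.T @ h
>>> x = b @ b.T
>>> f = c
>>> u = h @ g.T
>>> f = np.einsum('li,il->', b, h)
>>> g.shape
(13, 5)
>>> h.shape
(11, 5)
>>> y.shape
(5,)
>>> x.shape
(5, 5)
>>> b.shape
(5, 11)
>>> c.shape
(13, 13)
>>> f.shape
()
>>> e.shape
(5, 5)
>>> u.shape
(11, 13)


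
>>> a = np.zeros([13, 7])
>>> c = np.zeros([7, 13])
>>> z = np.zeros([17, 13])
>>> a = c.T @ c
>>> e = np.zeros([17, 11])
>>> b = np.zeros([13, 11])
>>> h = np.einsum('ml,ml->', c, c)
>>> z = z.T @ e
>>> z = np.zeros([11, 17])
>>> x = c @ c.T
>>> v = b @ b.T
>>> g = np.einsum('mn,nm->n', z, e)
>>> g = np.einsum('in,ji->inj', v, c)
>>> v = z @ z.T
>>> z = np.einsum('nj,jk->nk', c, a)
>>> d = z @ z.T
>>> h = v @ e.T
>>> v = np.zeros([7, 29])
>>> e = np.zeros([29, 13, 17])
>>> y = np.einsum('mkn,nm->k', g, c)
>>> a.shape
(13, 13)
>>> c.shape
(7, 13)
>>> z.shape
(7, 13)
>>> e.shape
(29, 13, 17)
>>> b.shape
(13, 11)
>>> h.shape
(11, 17)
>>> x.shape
(7, 7)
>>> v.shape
(7, 29)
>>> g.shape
(13, 13, 7)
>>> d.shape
(7, 7)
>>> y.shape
(13,)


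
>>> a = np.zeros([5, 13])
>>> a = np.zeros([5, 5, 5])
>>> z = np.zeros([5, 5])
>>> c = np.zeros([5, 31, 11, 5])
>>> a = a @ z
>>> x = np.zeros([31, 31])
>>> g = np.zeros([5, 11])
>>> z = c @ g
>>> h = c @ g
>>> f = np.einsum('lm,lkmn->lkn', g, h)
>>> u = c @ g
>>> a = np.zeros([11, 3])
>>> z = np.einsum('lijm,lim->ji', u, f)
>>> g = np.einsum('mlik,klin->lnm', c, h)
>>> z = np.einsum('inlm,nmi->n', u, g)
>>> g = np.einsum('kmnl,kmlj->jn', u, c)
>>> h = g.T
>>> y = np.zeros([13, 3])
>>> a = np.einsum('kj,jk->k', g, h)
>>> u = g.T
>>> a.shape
(5,)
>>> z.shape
(31,)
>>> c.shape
(5, 31, 11, 5)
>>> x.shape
(31, 31)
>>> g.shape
(5, 11)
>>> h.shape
(11, 5)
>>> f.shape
(5, 31, 11)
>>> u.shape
(11, 5)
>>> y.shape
(13, 3)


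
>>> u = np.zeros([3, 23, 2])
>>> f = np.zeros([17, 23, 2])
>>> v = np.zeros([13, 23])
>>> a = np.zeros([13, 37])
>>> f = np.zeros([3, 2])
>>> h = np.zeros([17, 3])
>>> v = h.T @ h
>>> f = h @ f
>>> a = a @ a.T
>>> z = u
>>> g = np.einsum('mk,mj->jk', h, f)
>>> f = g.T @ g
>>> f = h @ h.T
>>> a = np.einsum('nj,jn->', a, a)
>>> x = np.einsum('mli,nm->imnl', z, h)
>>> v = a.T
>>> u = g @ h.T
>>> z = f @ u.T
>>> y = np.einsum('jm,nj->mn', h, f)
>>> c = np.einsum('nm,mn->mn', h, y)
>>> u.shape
(2, 17)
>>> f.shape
(17, 17)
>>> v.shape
()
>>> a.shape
()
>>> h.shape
(17, 3)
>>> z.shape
(17, 2)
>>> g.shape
(2, 3)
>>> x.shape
(2, 3, 17, 23)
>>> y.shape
(3, 17)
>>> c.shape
(3, 17)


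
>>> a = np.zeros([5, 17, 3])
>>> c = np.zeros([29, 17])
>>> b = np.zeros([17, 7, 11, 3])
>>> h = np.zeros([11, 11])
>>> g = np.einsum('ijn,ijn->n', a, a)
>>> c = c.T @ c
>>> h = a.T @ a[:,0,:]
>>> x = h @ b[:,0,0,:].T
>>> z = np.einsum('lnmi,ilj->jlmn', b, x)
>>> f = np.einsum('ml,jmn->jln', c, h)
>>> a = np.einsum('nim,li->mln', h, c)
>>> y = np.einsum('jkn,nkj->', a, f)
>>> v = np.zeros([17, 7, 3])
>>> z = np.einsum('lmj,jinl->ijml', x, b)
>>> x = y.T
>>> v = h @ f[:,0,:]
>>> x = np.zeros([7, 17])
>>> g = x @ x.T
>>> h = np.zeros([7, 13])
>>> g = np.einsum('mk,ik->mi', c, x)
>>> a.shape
(3, 17, 3)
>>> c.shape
(17, 17)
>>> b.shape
(17, 7, 11, 3)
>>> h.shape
(7, 13)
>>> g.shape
(17, 7)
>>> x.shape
(7, 17)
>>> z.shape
(7, 17, 17, 3)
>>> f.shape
(3, 17, 3)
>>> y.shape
()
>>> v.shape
(3, 17, 3)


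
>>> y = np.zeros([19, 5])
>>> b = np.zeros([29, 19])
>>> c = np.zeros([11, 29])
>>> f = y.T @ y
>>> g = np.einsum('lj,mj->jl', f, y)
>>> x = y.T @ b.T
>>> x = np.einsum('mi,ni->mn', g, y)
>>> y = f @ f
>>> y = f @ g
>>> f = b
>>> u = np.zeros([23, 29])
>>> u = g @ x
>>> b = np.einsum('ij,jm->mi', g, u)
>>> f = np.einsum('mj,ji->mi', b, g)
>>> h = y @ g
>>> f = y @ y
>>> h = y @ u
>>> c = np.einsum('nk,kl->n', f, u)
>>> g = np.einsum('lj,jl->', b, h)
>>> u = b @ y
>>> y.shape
(5, 5)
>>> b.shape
(19, 5)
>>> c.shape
(5,)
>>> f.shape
(5, 5)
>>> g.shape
()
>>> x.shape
(5, 19)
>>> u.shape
(19, 5)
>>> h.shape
(5, 19)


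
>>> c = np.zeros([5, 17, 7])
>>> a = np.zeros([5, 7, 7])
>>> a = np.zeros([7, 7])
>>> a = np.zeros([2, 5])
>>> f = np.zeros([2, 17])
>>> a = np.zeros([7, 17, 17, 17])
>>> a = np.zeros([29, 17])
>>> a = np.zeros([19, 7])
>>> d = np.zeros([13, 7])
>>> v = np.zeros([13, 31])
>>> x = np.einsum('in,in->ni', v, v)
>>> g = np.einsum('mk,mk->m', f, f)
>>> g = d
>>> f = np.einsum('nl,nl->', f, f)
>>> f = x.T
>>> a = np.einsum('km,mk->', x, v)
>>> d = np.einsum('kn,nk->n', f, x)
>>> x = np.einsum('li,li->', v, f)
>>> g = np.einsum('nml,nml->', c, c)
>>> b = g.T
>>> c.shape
(5, 17, 7)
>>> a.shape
()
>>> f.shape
(13, 31)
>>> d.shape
(31,)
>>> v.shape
(13, 31)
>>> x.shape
()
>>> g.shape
()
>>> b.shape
()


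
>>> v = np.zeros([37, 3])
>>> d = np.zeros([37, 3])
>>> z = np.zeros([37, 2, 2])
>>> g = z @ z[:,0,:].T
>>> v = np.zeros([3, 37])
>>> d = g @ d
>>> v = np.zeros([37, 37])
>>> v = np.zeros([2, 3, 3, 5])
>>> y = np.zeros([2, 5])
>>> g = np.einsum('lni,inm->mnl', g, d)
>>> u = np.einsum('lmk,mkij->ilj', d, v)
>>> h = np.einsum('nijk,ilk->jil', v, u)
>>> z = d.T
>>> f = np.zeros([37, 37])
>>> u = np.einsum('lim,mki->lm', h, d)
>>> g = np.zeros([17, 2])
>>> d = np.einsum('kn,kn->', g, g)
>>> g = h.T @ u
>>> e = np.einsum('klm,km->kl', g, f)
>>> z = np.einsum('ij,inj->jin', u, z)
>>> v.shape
(2, 3, 3, 5)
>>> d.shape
()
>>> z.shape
(37, 3, 2)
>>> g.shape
(37, 3, 37)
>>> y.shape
(2, 5)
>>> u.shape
(3, 37)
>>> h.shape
(3, 3, 37)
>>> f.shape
(37, 37)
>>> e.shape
(37, 3)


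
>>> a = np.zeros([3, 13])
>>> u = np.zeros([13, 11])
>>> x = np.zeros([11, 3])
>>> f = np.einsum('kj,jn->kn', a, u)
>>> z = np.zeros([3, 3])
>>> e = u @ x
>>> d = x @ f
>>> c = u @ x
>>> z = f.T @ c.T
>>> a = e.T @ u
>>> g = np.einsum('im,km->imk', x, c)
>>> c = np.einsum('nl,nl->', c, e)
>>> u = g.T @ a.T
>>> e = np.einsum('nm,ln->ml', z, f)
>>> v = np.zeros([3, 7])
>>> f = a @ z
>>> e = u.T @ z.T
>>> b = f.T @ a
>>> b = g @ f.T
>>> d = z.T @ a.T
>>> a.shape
(3, 11)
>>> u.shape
(13, 3, 3)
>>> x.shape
(11, 3)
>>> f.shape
(3, 13)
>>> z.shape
(11, 13)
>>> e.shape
(3, 3, 11)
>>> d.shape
(13, 3)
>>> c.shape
()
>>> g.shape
(11, 3, 13)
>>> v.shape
(3, 7)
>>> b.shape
(11, 3, 3)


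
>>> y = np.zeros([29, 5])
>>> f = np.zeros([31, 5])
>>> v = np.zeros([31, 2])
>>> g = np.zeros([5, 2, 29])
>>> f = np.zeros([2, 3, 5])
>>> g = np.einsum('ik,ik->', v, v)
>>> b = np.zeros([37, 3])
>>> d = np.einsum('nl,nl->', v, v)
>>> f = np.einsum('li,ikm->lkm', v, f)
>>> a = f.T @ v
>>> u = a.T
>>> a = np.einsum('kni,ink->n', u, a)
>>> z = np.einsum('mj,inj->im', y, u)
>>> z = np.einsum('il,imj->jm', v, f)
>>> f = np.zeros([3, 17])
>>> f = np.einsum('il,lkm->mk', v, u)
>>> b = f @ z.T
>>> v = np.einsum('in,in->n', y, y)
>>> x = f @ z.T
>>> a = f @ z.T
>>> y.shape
(29, 5)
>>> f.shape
(5, 3)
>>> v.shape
(5,)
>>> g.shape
()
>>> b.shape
(5, 5)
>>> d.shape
()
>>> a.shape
(5, 5)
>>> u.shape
(2, 3, 5)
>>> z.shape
(5, 3)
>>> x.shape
(5, 5)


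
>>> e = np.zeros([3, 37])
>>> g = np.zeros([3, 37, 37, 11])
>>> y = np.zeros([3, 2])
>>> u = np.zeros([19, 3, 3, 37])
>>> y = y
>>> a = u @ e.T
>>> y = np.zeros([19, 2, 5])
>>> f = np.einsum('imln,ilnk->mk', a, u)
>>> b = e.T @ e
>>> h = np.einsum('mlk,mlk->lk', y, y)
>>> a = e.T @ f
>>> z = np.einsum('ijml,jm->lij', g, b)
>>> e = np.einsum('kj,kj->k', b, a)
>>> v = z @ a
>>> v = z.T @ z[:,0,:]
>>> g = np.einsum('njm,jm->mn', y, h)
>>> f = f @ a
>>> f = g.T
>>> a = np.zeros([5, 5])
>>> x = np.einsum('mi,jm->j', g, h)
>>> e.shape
(37,)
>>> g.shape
(5, 19)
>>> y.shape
(19, 2, 5)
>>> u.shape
(19, 3, 3, 37)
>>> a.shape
(5, 5)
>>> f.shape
(19, 5)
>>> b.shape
(37, 37)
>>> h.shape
(2, 5)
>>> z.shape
(11, 3, 37)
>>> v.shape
(37, 3, 37)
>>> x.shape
(2,)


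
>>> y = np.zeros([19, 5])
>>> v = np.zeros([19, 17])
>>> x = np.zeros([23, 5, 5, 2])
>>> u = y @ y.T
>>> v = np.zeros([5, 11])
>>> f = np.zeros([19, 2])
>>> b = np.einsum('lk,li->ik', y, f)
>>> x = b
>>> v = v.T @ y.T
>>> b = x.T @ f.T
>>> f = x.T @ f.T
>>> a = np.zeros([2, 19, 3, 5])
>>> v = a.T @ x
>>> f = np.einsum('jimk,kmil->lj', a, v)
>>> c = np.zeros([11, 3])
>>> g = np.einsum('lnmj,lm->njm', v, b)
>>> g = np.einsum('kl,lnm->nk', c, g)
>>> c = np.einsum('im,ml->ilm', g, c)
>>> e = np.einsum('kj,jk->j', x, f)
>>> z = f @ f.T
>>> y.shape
(19, 5)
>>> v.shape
(5, 3, 19, 5)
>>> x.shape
(2, 5)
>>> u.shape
(19, 19)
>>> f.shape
(5, 2)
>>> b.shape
(5, 19)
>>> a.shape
(2, 19, 3, 5)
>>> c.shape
(5, 3, 11)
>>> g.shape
(5, 11)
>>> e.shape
(5,)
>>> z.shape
(5, 5)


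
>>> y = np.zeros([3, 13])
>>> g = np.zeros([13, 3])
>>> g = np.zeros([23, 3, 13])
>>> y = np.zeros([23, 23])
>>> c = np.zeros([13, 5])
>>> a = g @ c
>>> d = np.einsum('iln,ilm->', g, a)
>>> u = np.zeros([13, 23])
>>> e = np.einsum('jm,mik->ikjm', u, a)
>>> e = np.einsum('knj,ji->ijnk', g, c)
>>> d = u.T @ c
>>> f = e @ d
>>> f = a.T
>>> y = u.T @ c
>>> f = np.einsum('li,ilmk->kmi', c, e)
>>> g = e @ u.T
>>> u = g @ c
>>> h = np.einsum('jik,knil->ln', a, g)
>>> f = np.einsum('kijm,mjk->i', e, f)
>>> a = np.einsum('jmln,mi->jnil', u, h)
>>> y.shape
(23, 5)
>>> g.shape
(5, 13, 3, 13)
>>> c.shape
(13, 5)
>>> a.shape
(5, 5, 13, 3)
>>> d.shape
(23, 5)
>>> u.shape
(5, 13, 3, 5)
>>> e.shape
(5, 13, 3, 23)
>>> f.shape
(13,)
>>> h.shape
(13, 13)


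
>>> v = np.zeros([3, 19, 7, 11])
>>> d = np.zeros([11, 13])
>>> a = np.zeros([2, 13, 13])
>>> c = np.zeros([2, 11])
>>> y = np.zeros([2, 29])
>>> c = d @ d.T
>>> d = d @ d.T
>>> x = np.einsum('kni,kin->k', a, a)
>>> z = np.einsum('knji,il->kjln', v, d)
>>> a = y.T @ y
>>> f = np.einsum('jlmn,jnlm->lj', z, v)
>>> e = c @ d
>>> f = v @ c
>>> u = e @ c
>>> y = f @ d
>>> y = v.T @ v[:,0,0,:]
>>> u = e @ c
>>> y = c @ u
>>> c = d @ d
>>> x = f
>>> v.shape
(3, 19, 7, 11)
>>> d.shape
(11, 11)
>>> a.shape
(29, 29)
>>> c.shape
(11, 11)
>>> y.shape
(11, 11)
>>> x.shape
(3, 19, 7, 11)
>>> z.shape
(3, 7, 11, 19)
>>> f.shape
(3, 19, 7, 11)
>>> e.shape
(11, 11)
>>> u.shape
(11, 11)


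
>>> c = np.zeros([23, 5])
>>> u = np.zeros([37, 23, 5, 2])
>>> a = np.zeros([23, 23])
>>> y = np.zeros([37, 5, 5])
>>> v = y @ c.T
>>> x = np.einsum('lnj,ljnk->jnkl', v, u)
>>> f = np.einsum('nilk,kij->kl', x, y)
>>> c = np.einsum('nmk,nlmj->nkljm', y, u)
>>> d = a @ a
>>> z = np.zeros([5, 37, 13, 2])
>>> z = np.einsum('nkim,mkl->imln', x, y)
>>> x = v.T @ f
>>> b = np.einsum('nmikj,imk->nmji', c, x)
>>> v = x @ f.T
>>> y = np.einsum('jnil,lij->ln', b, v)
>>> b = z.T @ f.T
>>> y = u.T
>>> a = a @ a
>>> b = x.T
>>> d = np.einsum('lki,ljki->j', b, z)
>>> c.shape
(37, 5, 23, 2, 5)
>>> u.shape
(37, 23, 5, 2)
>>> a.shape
(23, 23)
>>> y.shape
(2, 5, 23, 37)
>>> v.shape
(23, 5, 37)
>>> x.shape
(23, 5, 2)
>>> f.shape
(37, 2)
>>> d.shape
(37,)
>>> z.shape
(2, 37, 5, 23)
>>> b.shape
(2, 5, 23)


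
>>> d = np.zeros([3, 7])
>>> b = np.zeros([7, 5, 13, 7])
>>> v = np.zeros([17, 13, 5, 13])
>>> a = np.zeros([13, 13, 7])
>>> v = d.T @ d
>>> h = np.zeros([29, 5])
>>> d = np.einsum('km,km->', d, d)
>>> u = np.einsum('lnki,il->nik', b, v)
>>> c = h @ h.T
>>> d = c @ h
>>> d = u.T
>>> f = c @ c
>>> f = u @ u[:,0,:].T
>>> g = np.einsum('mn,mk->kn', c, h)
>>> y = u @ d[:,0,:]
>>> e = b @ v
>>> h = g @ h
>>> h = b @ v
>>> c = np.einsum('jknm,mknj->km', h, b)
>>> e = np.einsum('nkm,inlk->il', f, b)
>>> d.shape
(13, 7, 5)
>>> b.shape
(7, 5, 13, 7)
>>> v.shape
(7, 7)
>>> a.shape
(13, 13, 7)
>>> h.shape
(7, 5, 13, 7)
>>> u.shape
(5, 7, 13)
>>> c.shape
(5, 7)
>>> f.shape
(5, 7, 5)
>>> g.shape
(5, 29)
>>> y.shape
(5, 7, 5)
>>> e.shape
(7, 13)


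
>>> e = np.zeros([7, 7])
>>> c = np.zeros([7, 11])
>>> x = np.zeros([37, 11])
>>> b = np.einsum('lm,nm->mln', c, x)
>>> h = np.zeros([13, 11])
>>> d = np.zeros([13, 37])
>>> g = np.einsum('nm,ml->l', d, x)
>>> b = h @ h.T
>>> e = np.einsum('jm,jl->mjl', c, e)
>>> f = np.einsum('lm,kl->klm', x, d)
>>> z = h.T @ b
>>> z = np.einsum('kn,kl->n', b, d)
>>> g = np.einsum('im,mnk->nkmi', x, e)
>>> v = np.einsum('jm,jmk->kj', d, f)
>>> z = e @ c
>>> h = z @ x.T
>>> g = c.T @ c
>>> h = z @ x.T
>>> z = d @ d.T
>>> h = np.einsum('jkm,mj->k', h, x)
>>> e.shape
(11, 7, 7)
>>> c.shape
(7, 11)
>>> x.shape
(37, 11)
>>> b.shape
(13, 13)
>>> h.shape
(7,)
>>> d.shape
(13, 37)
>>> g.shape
(11, 11)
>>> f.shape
(13, 37, 11)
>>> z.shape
(13, 13)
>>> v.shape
(11, 13)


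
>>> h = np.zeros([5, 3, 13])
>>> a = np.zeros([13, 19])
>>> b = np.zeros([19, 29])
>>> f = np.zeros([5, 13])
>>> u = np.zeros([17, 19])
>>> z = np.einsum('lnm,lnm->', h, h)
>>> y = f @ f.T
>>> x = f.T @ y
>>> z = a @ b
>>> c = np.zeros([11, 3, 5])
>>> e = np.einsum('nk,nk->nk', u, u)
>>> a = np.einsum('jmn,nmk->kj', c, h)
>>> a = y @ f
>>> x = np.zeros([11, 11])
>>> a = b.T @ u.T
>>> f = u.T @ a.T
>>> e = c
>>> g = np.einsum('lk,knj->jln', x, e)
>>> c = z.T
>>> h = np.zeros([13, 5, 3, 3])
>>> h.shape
(13, 5, 3, 3)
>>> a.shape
(29, 17)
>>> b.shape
(19, 29)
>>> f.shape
(19, 29)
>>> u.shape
(17, 19)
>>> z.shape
(13, 29)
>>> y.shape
(5, 5)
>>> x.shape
(11, 11)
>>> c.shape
(29, 13)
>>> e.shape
(11, 3, 5)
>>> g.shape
(5, 11, 3)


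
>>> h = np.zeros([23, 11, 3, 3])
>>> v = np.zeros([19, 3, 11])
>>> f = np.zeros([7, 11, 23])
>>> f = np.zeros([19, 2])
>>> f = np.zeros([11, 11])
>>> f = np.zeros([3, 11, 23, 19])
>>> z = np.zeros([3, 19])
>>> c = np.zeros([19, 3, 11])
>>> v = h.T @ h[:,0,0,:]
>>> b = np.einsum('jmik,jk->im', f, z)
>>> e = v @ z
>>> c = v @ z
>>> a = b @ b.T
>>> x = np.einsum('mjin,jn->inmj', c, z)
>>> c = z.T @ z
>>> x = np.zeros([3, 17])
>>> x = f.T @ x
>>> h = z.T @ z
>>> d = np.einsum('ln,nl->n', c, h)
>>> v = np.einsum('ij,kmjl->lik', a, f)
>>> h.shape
(19, 19)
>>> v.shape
(19, 23, 3)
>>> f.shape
(3, 11, 23, 19)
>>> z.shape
(3, 19)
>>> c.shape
(19, 19)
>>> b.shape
(23, 11)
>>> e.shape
(3, 3, 11, 19)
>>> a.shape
(23, 23)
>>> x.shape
(19, 23, 11, 17)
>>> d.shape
(19,)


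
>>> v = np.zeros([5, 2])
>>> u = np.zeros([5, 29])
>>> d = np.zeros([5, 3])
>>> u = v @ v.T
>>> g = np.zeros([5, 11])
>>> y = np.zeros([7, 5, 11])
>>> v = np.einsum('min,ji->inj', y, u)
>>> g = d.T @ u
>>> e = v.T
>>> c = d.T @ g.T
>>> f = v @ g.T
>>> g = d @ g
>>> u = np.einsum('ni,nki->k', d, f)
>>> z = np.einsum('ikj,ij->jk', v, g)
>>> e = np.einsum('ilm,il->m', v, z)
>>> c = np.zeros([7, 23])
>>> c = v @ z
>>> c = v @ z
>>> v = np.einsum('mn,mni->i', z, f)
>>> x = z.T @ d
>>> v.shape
(3,)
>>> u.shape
(11,)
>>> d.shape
(5, 3)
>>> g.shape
(5, 5)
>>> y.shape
(7, 5, 11)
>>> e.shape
(5,)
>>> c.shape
(5, 11, 11)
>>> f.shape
(5, 11, 3)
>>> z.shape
(5, 11)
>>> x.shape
(11, 3)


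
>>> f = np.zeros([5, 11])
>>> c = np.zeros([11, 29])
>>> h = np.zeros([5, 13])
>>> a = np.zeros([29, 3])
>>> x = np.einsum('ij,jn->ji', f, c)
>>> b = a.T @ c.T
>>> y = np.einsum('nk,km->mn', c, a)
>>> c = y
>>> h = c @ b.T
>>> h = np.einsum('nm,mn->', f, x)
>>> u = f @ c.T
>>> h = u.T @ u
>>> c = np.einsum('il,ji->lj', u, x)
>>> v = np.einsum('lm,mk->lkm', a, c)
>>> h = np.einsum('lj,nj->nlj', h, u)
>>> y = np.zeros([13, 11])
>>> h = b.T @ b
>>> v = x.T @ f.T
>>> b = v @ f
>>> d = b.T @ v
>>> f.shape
(5, 11)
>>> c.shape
(3, 11)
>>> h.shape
(11, 11)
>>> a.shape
(29, 3)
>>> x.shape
(11, 5)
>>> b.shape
(5, 11)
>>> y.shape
(13, 11)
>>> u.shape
(5, 3)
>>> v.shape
(5, 5)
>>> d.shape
(11, 5)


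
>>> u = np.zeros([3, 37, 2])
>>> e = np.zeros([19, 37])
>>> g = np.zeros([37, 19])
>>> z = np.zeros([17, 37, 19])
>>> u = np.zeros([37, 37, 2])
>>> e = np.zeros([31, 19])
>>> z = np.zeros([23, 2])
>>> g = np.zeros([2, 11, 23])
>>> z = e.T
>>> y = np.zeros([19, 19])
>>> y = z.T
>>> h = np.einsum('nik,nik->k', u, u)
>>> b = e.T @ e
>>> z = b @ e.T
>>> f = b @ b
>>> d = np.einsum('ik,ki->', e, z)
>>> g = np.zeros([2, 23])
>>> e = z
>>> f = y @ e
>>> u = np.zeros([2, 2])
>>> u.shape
(2, 2)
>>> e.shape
(19, 31)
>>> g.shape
(2, 23)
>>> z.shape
(19, 31)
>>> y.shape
(31, 19)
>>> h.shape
(2,)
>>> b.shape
(19, 19)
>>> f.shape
(31, 31)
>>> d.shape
()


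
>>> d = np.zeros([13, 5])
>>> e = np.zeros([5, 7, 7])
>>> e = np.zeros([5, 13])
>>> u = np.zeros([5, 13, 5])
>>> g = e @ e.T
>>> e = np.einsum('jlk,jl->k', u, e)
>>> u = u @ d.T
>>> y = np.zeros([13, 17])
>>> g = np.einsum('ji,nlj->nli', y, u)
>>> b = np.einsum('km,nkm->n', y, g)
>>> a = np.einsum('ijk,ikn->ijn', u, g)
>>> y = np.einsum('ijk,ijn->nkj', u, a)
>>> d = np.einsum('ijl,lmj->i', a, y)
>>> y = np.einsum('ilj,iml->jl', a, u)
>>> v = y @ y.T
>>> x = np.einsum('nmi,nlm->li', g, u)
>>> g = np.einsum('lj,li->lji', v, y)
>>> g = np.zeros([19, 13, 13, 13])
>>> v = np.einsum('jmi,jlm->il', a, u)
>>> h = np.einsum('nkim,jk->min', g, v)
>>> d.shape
(5,)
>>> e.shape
(5,)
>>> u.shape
(5, 13, 13)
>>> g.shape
(19, 13, 13, 13)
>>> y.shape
(17, 13)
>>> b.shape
(5,)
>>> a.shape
(5, 13, 17)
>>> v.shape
(17, 13)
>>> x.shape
(13, 17)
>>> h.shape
(13, 13, 19)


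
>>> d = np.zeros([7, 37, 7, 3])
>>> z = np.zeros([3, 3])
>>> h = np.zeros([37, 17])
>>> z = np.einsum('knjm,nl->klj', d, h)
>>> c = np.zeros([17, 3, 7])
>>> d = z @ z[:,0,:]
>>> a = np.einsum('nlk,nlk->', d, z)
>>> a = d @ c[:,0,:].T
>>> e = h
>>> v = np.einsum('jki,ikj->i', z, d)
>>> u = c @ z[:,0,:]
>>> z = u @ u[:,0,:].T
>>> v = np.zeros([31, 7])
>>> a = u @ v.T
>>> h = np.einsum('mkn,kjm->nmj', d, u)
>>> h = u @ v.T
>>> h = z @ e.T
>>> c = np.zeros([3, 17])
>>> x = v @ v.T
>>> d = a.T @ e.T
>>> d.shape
(31, 3, 37)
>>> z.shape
(17, 3, 17)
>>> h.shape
(17, 3, 37)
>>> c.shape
(3, 17)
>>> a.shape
(17, 3, 31)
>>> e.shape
(37, 17)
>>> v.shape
(31, 7)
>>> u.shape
(17, 3, 7)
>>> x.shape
(31, 31)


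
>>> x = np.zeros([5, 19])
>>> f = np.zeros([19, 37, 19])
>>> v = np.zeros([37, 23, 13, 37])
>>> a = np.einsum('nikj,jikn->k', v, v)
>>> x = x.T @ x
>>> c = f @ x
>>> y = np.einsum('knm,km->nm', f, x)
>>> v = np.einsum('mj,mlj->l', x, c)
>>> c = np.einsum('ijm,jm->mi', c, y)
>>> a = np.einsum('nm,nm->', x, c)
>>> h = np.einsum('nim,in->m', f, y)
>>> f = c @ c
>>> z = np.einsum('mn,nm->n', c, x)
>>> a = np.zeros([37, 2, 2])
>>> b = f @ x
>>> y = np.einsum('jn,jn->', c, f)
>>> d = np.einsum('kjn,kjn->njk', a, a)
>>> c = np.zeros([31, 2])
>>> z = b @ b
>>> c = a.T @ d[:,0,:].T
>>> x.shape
(19, 19)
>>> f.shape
(19, 19)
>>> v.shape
(37,)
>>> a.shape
(37, 2, 2)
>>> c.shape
(2, 2, 2)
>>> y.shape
()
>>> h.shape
(19,)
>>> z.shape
(19, 19)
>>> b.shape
(19, 19)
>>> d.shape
(2, 2, 37)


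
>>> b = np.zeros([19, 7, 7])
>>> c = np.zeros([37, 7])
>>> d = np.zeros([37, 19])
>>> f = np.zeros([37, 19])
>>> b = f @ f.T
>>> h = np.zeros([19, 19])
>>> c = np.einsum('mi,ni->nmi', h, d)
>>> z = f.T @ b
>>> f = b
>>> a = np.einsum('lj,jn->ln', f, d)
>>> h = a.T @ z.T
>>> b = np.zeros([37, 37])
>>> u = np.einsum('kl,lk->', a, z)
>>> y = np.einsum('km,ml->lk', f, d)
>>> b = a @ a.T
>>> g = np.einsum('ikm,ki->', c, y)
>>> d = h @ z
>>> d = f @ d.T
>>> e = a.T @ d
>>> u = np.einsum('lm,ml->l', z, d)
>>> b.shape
(37, 37)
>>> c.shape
(37, 19, 19)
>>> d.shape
(37, 19)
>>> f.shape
(37, 37)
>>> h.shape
(19, 19)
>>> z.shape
(19, 37)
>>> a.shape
(37, 19)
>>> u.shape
(19,)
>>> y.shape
(19, 37)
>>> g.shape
()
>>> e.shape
(19, 19)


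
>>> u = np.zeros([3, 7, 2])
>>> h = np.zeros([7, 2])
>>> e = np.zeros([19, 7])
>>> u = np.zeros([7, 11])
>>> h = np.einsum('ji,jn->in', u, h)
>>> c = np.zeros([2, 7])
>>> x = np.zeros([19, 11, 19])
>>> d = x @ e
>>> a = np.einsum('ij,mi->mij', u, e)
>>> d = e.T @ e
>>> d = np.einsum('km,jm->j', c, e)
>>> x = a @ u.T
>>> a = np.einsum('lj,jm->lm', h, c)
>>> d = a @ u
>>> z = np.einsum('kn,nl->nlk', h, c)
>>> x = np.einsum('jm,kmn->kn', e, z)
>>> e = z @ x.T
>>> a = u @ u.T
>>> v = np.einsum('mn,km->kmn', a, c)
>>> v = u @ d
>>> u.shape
(7, 11)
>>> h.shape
(11, 2)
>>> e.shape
(2, 7, 2)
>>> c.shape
(2, 7)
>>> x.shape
(2, 11)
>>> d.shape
(11, 11)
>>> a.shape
(7, 7)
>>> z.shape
(2, 7, 11)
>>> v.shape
(7, 11)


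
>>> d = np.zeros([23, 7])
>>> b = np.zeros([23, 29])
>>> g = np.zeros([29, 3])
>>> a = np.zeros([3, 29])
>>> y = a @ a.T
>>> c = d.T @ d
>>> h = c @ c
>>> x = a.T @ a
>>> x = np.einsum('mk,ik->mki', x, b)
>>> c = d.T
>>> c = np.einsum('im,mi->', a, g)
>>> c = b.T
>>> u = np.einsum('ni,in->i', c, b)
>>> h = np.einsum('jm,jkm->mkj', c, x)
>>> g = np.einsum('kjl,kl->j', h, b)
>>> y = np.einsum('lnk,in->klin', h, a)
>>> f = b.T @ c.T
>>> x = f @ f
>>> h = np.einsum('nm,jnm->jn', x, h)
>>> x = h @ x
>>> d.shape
(23, 7)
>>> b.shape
(23, 29)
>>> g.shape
(29,)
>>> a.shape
(3, 29)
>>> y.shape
(29, 23, 3, 29)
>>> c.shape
(29, 23)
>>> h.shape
(23, 29)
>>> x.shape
(23, 29)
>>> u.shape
(23,)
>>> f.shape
(29, 29)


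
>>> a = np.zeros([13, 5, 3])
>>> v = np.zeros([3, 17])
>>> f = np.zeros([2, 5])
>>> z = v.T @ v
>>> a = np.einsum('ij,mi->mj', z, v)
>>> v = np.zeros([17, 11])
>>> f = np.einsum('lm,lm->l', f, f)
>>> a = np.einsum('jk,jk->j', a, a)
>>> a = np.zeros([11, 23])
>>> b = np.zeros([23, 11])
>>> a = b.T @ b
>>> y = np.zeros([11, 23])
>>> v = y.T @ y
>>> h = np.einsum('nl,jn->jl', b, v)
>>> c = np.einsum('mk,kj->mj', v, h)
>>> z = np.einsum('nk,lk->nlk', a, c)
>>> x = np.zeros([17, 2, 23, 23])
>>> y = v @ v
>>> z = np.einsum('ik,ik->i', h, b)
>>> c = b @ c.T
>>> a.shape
(11, 11)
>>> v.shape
(23, 23)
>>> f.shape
(2,)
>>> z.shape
(23,)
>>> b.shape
(23, 11)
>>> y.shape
(23, 23)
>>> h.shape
(23, 11)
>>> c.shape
(23, 23)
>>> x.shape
(17, 2, 23, 23)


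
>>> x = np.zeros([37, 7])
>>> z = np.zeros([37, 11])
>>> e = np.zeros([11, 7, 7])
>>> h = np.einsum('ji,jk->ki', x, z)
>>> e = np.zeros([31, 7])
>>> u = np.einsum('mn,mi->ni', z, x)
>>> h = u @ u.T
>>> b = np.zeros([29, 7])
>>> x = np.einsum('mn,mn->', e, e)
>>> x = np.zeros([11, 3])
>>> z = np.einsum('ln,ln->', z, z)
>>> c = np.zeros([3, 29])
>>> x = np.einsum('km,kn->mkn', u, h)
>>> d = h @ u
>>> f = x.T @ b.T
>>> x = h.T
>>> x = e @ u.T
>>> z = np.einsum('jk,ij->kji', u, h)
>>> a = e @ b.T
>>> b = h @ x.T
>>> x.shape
(31, 11)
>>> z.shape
(7, 11, 11)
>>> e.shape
(31, 7)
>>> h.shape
(11, 11)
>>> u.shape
(11, 7)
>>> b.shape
(11, 31)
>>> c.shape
(3, 29)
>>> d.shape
(11, 7)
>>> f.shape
(11, 11, 29)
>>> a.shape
(31, 29)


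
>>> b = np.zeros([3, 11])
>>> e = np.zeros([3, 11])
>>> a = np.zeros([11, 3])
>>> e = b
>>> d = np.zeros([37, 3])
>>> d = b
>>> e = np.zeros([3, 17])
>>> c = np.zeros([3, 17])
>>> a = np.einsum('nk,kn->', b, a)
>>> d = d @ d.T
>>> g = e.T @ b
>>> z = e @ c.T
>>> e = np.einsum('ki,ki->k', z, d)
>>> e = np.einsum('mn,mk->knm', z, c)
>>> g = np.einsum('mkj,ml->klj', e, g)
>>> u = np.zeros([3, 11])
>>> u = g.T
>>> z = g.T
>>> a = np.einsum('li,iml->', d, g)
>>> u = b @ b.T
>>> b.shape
(3, 11)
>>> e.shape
(17, 3, 3)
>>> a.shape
()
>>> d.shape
(3, 3)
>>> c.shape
(3, 17)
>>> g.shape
(3, 11, 3)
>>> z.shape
(3, 11, 3)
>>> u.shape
(3, 3)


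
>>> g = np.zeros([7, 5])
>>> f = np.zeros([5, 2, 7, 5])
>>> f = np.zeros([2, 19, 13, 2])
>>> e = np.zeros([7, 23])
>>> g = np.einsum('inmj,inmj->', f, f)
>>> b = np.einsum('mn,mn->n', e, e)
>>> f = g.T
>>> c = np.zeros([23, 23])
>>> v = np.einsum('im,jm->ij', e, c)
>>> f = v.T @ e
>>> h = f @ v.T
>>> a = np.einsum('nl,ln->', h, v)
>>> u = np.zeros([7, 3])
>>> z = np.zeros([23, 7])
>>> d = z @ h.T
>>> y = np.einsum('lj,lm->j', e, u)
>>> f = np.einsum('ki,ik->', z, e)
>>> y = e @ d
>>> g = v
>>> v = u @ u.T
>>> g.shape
(7, 23)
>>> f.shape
()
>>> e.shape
(7, 23)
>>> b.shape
(23,)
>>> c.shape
(23, 23)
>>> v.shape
(7, 7)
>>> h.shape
(23, 7)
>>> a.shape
()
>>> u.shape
(7, 3)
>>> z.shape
(23, 7)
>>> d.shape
(23, 23)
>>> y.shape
(7, 23)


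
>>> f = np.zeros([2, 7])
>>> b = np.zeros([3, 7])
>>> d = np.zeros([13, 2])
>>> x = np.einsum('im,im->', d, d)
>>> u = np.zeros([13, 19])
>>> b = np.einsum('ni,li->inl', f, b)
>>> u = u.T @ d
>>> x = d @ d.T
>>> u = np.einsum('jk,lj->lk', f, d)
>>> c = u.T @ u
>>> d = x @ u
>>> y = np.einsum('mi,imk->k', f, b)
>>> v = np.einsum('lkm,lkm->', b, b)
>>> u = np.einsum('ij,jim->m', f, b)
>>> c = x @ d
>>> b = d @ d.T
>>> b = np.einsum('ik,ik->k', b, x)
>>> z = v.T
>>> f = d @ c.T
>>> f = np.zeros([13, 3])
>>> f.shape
(13, 3)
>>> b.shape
(13,)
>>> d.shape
(13, 7)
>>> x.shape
(13, 13)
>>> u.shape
(3,)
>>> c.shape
(13, 7)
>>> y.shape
(3,)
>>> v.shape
()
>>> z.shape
()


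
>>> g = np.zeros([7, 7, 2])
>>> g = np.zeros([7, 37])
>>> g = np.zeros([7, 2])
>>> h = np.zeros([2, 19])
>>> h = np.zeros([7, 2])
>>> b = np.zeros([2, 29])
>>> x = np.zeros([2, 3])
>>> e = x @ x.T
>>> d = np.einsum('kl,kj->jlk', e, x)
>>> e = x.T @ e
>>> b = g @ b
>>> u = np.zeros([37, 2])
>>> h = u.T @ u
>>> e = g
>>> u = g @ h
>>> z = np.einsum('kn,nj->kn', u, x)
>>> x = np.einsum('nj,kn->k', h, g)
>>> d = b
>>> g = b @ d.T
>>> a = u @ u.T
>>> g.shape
(7, 7)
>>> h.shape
(2, 2)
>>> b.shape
(7, 29)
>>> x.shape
(7,)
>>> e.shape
(7, 2)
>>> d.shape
(7, 29)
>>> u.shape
(7, 2)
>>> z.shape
(7, 2)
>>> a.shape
(7, 7)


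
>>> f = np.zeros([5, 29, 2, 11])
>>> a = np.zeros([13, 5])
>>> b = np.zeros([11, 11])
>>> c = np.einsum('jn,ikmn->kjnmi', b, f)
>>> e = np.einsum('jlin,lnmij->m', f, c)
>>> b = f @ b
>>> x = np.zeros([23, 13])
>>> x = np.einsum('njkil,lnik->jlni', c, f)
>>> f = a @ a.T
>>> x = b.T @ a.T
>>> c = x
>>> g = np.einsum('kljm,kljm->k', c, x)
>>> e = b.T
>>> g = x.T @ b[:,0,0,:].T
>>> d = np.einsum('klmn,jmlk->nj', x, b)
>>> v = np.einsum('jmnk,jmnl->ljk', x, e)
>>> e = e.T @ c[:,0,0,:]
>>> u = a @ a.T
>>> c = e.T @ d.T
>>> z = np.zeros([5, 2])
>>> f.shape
(13, 13)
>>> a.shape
(13, 5)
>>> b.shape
(5, 29, 2, 11)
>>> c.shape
(13, 2, 29, 13)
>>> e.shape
(5, 29, 2, 13)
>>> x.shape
(11, 2, 29, 13)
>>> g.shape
(13, 29, 2, 5)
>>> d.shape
(13, 5)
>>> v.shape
(5, 11, 13)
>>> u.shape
(13, 13)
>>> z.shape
(5, 2)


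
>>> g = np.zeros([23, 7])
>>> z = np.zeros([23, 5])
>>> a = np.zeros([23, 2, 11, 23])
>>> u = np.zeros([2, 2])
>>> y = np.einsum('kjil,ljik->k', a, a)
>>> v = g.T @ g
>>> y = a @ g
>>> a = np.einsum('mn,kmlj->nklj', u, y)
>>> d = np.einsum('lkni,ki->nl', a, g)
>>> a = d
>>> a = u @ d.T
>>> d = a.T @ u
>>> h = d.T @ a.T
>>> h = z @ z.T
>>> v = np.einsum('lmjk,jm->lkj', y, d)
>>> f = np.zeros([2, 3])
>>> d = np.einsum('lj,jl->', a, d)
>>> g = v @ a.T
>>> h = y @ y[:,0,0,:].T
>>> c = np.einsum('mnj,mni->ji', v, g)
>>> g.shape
(23, 7, 2)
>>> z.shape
(23, 5)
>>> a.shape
(2, 11)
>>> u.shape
(2, 2)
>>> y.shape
(23, 2, 11, 7)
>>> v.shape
(23, 7, 11)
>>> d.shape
()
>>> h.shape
(23, 2, 11, 23)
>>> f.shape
(2, 3)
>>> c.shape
(11, 2)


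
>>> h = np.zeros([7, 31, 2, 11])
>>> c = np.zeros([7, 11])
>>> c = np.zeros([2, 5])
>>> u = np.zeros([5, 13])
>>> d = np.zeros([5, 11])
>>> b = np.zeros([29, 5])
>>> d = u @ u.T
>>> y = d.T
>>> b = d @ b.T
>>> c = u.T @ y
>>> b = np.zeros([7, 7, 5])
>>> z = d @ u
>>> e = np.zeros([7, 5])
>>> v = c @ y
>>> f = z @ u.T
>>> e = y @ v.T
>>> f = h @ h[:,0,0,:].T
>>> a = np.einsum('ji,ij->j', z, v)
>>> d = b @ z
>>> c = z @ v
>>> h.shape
(7, 31, 2, 11)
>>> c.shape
(5, 5)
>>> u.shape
(5, 13)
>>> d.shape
(7, 7, 13)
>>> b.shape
(7, 7, 5)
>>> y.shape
(5, 5)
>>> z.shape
(5, 13)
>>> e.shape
(5, 13)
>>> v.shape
(13, 5)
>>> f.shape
(7, 31, 2, 7)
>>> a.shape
(5,)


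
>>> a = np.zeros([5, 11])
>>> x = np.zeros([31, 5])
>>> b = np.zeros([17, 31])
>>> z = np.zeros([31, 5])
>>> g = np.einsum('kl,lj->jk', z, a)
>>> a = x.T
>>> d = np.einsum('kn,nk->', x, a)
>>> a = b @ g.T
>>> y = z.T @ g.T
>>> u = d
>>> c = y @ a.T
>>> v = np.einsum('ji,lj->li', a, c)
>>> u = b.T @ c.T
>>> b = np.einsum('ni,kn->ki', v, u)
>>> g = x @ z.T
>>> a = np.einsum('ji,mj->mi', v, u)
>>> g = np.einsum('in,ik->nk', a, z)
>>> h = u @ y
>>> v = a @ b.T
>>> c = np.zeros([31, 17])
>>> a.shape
(31, 11)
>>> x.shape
(31, 5)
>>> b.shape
(31, 11)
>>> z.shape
(31, 5)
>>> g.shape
(11, 5)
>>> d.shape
()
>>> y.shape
(5, 11)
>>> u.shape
(31, 5)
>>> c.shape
(31, 17)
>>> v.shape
(31, 31)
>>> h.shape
(31, 11)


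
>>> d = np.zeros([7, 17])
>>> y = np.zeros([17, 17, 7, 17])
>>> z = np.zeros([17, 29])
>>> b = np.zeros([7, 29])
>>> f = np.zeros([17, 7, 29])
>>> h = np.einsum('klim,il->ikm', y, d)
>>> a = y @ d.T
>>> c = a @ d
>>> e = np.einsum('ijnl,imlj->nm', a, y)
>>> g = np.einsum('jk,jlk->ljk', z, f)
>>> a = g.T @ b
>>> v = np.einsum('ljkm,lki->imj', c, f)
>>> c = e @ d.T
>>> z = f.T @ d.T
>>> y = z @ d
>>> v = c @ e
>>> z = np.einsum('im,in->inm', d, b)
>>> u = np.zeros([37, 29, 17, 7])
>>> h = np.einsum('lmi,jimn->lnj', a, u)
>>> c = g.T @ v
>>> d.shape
(7, 17)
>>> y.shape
(29, 7, 17)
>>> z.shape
(7, 29, 17)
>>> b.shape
(7, 29)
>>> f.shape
(17, 7, 29)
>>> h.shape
(29, 7, 37)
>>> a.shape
(29, 17, 29)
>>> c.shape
(29, 17, 17)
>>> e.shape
(7, 17)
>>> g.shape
(7, 17, 29)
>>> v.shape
(7, 17)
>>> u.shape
(37, 29, 17, 7)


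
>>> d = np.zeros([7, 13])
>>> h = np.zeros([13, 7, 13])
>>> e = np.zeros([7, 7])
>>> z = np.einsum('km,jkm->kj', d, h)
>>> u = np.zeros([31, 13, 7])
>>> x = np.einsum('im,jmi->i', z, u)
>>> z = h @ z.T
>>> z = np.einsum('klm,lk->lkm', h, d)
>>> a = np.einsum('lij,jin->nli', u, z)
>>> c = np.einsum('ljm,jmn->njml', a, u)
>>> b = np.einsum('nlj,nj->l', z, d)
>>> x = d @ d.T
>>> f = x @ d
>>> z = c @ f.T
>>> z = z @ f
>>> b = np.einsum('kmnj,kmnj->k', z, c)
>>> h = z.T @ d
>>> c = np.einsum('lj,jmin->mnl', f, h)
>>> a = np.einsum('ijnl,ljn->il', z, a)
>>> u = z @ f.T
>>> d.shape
(7, 13)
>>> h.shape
(13, 13, 31, 13)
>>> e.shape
(7, 7)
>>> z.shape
(7, 31, 13, 13)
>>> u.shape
(7, 31, 13, 7)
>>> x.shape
(7, 7)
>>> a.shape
(7, 13)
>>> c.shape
(13, 13, 7)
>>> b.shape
(7,)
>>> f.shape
(7, 13)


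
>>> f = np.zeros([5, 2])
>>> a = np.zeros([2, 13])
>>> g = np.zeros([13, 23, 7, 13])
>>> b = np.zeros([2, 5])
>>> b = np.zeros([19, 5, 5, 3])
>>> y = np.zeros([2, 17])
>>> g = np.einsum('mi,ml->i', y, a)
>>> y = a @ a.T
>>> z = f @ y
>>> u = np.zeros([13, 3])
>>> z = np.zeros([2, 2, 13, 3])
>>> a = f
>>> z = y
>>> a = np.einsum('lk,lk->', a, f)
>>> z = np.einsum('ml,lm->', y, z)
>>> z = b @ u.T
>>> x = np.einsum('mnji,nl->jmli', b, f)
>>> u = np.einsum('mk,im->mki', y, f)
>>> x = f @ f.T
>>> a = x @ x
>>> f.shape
(5, 2)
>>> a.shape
(5, 5)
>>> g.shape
(17,)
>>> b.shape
(19, 5, 5, 3)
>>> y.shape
(2, 2)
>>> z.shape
(19, 5, 5, 13)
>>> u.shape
(2, 2, 5)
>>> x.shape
(5, 5)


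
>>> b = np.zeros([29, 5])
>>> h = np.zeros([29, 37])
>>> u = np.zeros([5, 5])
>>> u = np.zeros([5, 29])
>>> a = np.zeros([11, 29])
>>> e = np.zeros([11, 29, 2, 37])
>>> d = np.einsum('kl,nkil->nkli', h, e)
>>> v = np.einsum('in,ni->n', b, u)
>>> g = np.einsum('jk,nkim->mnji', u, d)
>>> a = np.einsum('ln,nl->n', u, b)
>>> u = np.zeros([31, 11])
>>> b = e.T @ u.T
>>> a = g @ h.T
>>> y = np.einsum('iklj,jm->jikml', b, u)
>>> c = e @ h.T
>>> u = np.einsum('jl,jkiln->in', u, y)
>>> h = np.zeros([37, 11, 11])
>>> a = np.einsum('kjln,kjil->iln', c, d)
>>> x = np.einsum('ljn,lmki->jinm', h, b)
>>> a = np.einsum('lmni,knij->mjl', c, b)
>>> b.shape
(37, 2, 29, 31)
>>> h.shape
(37, 11, 11)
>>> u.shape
(2, 29)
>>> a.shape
(29, 31, 11)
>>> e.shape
(11, 29, 2, 37)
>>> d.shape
(11, 29, 37, 2)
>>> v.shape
(5,)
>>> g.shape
(2, 11, 5, 37)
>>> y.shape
(31, 37, 2, 11, 29)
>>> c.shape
(11, 29, 2, 29)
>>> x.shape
(11, 31, 11, 2)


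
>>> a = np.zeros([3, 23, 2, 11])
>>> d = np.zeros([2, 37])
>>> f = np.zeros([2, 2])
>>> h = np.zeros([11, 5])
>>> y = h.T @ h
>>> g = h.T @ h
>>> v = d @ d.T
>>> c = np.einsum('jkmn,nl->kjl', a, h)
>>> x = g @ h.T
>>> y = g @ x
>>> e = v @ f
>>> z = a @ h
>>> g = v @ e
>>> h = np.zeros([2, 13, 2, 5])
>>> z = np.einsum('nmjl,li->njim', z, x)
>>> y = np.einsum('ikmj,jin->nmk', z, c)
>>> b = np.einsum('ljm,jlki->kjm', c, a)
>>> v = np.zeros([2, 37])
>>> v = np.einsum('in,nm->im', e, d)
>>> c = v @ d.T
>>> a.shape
(3, 23, 2, 11)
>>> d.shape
(2, 37)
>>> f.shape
(2, 2)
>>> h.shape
(2, 13, 2, 5)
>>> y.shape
(5, 11, 2)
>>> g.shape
(2, 2)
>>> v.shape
(2, 37)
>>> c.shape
(2, 2)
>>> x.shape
(5, 11)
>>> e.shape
(2, 2)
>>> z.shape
(3, 2, 11, 23)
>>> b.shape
(2, 3, 5)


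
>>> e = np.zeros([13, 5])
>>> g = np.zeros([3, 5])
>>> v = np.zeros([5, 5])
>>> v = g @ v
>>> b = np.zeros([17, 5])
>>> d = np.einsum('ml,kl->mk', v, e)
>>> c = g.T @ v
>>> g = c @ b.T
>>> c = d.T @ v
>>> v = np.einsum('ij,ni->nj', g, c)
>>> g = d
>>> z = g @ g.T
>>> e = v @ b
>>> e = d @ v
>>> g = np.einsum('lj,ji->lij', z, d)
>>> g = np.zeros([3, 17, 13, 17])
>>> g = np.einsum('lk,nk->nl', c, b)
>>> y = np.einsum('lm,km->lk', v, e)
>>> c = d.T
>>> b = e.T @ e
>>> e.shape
(3, 17)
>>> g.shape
(17, 13)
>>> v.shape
(13, 17)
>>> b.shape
(17, 17)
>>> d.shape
(3, 13)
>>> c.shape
(13, 3)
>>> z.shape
(3, 3)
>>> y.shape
(13, 3)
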